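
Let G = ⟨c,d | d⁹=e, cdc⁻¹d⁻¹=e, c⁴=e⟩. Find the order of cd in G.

Compute successive powers until reaching e:
  (cd)¹ = cd, (cd)² = c²d², (cd)³ = c³d³, (cd)⁴ = d⁴, (cd)⁵ = cd⁵, (cd)⁶ = c²d⁶, (cd)⁷ = c³d⁷, (cd)⁸ = d⁸, (cd)⁹ = c, (cd)¹⁰ = c²d, (cd)¹¹ = c³d², (cd)¹² = d³, (cd)¹³ = cd⁴, (cd)¹⁴ = c²d⁵, (cd)¹⁵ = c³d⁶, (cd)¹⁶ = d⁷, (cd)¹⁷ = cd⁸, (cd)¹⁸ = c², (cd)¹⁹ = c³d, (cd)²⁰ = d², (cd)²¹ = cd³, (cd)²² = c²d⁴, (cd)²³ = c³d⁵, (cd)²⁴ = d⁶, (cd)²⁵ = cd⁷, (cd)²⁶ = c²d⁸, (cd)²⁷ = c³, (cd)²⁸ = d, (cd)²⁹ = cd², (cd)³⁰ = c²d³, (cd)³¹ = c³d⁴, (cd)³² = d⁵, (cd)³³ = cd⁶, (cd)³⁴ = c²d⁷, (cd)³⁵ = c³d⁸, (cd)³⁶ = e.
The smallest positive k with (cd)ᵏ = e is 36.

Answer: 36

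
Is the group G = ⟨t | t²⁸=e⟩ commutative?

G has a single generator, so G is cyclic and hence abelian.

Answer: Yes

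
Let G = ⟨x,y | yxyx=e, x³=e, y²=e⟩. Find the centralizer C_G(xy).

⟨xy⟩ ⊆ C_G(xy) since powers of xy commute with xy; so |C_G(xy)| ≥ |⟨xy⟩| = 2.
By orbit–stabilizer, |C_G(xy)| = |G| / |conj. class of xy| = 6 / 3 = 2.
The 2 elements commuting with xy are {e, xy}.

Answer: {e, xy}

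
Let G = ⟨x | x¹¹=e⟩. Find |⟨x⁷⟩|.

|⟨x⁷⟩| equals the order of x⁷. Compute successive powers until reaching e:
  (x⁷)¹ = x⁷, (x⁷)² = x³, (x⁷)³ = x¹⁰, (x⁷)⁴ = x⁶, (x⁷)⁵ = x², (x⁷)⁶ = x⁹, (x⁷)⁷ = x⁵, (x⁷)⁸ = x, (x⁷)⁹ = x⁸, (x⁷)¹⁰ = x⁴, (x⁷)¹¹ = e.
The smallest positive k with (x⁷)ᵏ = e is 11, so |⟨x⁷⟩| = 11.

Answer: 11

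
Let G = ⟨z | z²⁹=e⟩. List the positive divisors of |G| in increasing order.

|G| = 29 = 29. By Lagrange's theorem the order of any subgroup divides 29; the divisors of 29 are 1, 29.

Answer: 1, 29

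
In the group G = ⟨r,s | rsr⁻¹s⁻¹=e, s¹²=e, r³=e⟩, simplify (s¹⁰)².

Compute successive powers of (s¹⁰), reducing at each step:
  (s¹⁰)²: (s¹⁰) · s¹⁰ = s⁸

Answer: s⁸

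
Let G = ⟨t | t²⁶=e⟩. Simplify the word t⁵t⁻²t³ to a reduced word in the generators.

Multiply left to right, reducing at each step:
  (t⁵) · t⁻² = t³
  (t³) · t³ = t⁶

Answer: t⁶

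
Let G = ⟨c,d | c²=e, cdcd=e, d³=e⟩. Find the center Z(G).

An element z ∈ Z(G) iff z commutes with every generator.
For example e is central: e·c = c = c·e; e·d = d = d·e.
Whereas c ∉ Z(G) since c·d = cd ≠ cd² = d·c.
Checking each of the 6 elements this way gives Z(G) = {e}, of order 1.

Answer: {e}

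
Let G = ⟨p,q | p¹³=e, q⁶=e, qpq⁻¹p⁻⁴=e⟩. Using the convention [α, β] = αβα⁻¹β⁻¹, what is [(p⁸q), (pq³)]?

[(p⁸q), (pq³)] = (p⁸q)·(pq³)·(p⁸q)⁻¹·(pq³)⁻¹.
  (p⁸q) · (pq³) = p¹²q⁴
  (p¹²q⁴) · (p¹¹q⁵) = p⁷q³
  (p⁷q³) · (pq³) = p⁶

Answer: p⁶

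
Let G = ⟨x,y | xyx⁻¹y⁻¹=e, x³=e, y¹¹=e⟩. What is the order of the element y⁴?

Compute successive powers until reaching e:
  (y⁴)¹ = y⁴, (y⁴)² = y⁸, (y⁴)³ = y, (y⁴)⁴ = y⁵, (y⁴)⁵ = y⁹, (y⁴)⁶ = y², (y⁴)⁷ = y⁶, (y⁴)⁸ = y¹⁰, (y⁴)⁹ = y³, (y⁴)¹⁰ = y⁷, (y⁴)¹¹ = e.
The smallest positive k with (y⁴)ᵏ = e is 11.

Answer: 11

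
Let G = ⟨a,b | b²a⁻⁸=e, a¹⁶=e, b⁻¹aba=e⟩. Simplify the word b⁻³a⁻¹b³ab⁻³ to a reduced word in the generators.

Multiply left to right, reducing at each step:
  b · a⁻¹ = ab
  (ab) · b³ = a
  a · a = a²
  (a²) · b⁻³ = a²b

Answer: a²b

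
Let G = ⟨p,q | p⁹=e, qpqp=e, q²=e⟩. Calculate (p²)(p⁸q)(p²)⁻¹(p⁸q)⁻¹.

[(p²), (p⁸q)] = (p²)·(p⁸q)·(p²)⁻¹·(p⁸q)⁻¹.
  (p²) · (p⁸q) = pq
  (pq) · (p⁷) = p³q
  (p³q) · (p⁸q) = p⁴

Answer: p⁴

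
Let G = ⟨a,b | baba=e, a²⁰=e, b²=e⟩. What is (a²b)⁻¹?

The order of (a²b) is 2 (smallest k with (a²b)ᵏ = e), so (a²b)⁻¹ = (a²b)¹ = a²b.
Check: (a²b) · (a²b) → (a²b) · a² = b;   b · b = e, giving e as required.

Answer: a²b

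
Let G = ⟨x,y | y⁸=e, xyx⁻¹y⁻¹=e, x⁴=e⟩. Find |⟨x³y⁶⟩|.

|⟨x³y⁶⟩| equals the order of x³y⁶. Compute successive powers until reaching e:
  (x³y⁶)¹ = x³y⁶, (x³y⁶)² = x²y⁴, (x³y⁶)³ = xy², (x³y⁶)⁴ = e.
The smallest positive k with (x³y⁶)ᵏ = e is 4, so |⟨x³y⁶⟩| = 4.

Answer: 4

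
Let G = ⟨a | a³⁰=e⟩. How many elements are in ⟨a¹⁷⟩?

|⟨a¹⁷⟩| equals the order of a¹⁷. Compute successive powers until reaching e:
  (a¹⁷)¹ = a¹⁷, (a¹⁷)² = a⁴, (a¹⁷)³ = a²¹, (a¹⁷)⁴ = a⁸, (a¹⁷)⁵ = a²⁵, (a¹⁷)⁶ = a¹², (a¹⁷)⁷ = a²⁹, (a¹⁷)⁸ = a¹⁶, (a¹⁷)⁹ = a³, (a¹⁷)¹⁰ = a²⁰, (a¹⁷)¹¹ = a⁷, (a¹⁷)¹² = a²⁴, (a¹⁷)¹³ = a¹¹, (a¹⁷)¹⁴ = a²⁸, (a¹⁷)¹⁵ = a¹⁵, (a¹⁷)¹⁶ = a², (a¹⁷)¹⁷ = a¹⁹, (a¹⁷)¹⁸ = a⁶, (a¹⁷)¹⁹ = a²³, (a¹⁷)²⁰ = a¹⁰, (a¹⁷)²¹ = a²⁷, (a¹⁷)²² = a¹⁴, (a¹⁷)²³ = a, (a¹⁷)²⁴ = a¹⁸, (a¹⁷)²⁵ = a⁵, (a¹⁷)²⁶ = a²², (a¹⁷)²⁷ = a⁹, (a¹⁷)²⁸ = a²⁶, (a¹⁷)²⁹ = a¹³, (a¹⁷)³⁰ = e.
The smallest positive k with (a¹⁷)ᵏ = e is 30, so |⟨a¹⁷⟩| = 30.

Answer: 30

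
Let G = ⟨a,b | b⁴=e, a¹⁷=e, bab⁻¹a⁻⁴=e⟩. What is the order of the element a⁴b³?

Compute successive powers until reaching e:
  (a⁴b³)¹ = a⁴b³, (a⁴b³)² = a⁵b², (a⁴b³)³ = ab, (a⁴b³)⁴ = e.
The smallest positive k with (a⁴b³)ᵏ = e is 4.

Answer: 4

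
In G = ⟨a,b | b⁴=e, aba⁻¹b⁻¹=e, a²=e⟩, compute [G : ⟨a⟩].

First find ord(a) by computing successive powers:
  a¹ = a, a² = e.
So |⟨a⟩| = ord(a) = 2. With |G| = 8, by Lagrange [G : ⟨a⟩] = 8/2 = 4.

Answer: 4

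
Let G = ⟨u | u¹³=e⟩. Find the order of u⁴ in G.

Compute successive powers until reaching e:
  (u⁴)¹ = u⁴, (u⁴)² = u⁸, (u⁴)³ = u¹², (u⁴)⁴ = u³, (u⁴)⁵ = u⁷, (u⁴)⁶ = u¹¹, (u⁴)⁷ = u², (u⁴)⁸ = u⁶, (u⁴)⁹ = u¹⁰, (u⁴)¹⁰ = u, (u⁴)¹¹ = u⁵, (u⁴)¹² = u⁹, (u⁴)¹³ = e.
The smallest positive k with (u⁴)ᵏ = e is 13.

Answer: 13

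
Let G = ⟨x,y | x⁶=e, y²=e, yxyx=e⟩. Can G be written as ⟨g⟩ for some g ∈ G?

Every cyclic group is abelian. But x·y = xy while y·x = x⁵y, so x·y ≠ y·x and G is not abelian. Hence G is not cyclic.

Answer: No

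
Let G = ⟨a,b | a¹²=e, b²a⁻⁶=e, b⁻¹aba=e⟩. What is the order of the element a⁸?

Compute successive powers until reaching e:
  (a⁸)¹ = a⁸, (a⁸)² = a⁴, (a⁸)³ = e.
The smallest positive k with (a⁸)ᵏ = e is 3.

Answer: 3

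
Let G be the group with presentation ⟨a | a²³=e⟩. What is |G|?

G is generated by a single element, so G is cyclic. The relator gives a²³ = e and no smaller power is forced to be e, so the 23 powers {a, e, a², a³, a⁴, a⁵, a⁶, a⁷, a⁸, a⁹, a²², a²¹, a²⁰, a¹², a¹³, a¹¹, a¹⁰, a¹⁴, a¹⁵, a¹⁶, a¹⁷, a¹⁸, a¹⁹} are distinct. Hence |G| = 23.

Answer: 23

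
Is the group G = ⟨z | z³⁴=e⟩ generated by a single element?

|G| = 34. The element z has order 34 (its powers give 34 distinct elements), so ⟨z⟩ = G and G is cyclic.

Answer: Yes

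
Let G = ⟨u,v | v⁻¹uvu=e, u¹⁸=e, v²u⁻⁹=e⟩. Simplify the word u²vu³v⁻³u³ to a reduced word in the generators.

Multiply left to right, reducing at each step:
  (u²) · v = u²v
  (u²v) · u³ = u⁸v⁻¹
  (u⁸v⁻¹) · v⁻³ = u⁸
  (u⁸) · u³ = u¹¹

Answer: u¹¹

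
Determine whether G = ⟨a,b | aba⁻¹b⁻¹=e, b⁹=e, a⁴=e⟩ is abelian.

Each pair of generators commutes: a·b = ab = b·a. Since the generators pairwise commute, every element of G commutes with every other, so G is abelian.

Answer: Yes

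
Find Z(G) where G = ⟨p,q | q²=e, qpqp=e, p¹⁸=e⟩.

An element z ∈ Z(G) iff z commutes with every generator.
For example p⁹ is central: (p⁹)·p = p¹⁰ = p·(p⁹); (p⁹)·q = p⁹q = q·(p⁹).
Whereas p ∉ Z(G) since p·q = pq ≠ p¹⁷q = q·p.
Checking each of the 36 elements this way gives Z(G) = {e, p⁹}, of order 2.

Answer: {e, p⁹}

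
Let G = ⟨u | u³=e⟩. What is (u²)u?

Compute (u²) · u by multiplying left to right and reducing via the relations at each step:
  (u²) · u = e

Answer: e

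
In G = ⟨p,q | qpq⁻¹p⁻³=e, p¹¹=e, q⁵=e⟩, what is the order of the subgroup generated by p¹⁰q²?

|⟨p¹⁰q²⟩| equals the order of p¹⁰q². Compute successive powers until reaching e:
  (p¹⁰q²)¹ = p¹⁰q², (p¹⁰q²)² = pq⁴, (p¹⁰q²)³ = p⁸q, (p¹⁰q²)⁴ = p⁵q³, (p¹⁰q²)⁵ = e.
The smallest positive k with (p¹⁰q²)ᵏ = e is 5, so |⟨p¹⁰q²⟩| = 5.

Answer: 5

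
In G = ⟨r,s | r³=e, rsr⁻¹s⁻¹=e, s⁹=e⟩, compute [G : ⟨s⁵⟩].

First find ord(s⁵) by computing successive powers:
  (s⁵)¹ = s⁵, (s⁵)² = s, (s⁵)³ = s⁶, (s⁵)⁴ = s², (s⁵)⁵ = s⁷, (s⁵)⁶ = s³, (s⁵)⁷ = s⁸, (s⁵)⁸ = s⁴, (s⁵)⁹ = e.
So |⟨s⁵⟩| = ord(s⁵) = 9. With |G| = 27, by Lagrange [G : ⟨s⁵⟩] = 27/9 = 3.

Answer: 3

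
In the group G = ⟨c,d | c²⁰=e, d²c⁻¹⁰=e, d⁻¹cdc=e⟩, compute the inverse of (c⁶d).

The order of (c⁶d) is 4 (smallest k with (c⁶d)ᵏ = e), so (c⁶d)⁻¹ = (c⁶d)³ = c⁶d⁻¹.
Check: (c⁶d) · (c⁶d⁻¹) → (c⁶d) · c⁶ = d;   d · d⁻¹ = e, giving e as required.

Answer: c⁶d⁻¹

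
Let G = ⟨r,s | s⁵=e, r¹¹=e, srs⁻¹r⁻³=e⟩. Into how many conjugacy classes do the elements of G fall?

The conjugacy classes (representative and size) are:
  [e] (size 1), [r³] (size 5), [r⁶] (size 5), [r⁷s] (size 11), [r⁹s²] (size 11), [r⁷s³] (size 11), [r⁷s⁴] (size 11).
Class equation: 1 + 5 + 5 + 11 + 11 + 11 + 11 = 55 = |G|. So G has 7 conjugacy classes.

Answer: 7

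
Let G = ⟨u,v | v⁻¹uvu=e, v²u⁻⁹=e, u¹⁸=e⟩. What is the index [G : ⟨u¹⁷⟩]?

First find ord(u¹⁷) by computing successive powers:
  (u¹⁷)¹ = u¹⁷, (u¹⁷)² = u¹⁶, (u¹⁷)³ = u¹⁵, (u¹⁷)⁴ = u¹⁴, (u¹⁷)⁵ = u¹³, (u¹⁷)⁶ = u¹², (u¹⁷)⁷ = u¹¹, (u¹⁷)⁸ = u¹⁰, (u¹⁷)⁹ = u⁹, (u¹⁷)¹⁰ = u⁸, (u¹⁷)¹¹ = u⁷, (u¹⁷)¹² = u⁶, (u¹⁷)¹³ = u⁵, (u¹⁷)¹⁴ = u⁴, (u¹⁷)¹⁵ = u³, (u¹⁷)¹⁶ = u², (u¹⁷)¹⁷ = u, (u¹⁷)¹⁸ = e.
So |⟨u¹⁷⟩| = ord(u¹⁷) = 18. With |G| = 36, by Lagrange [G : ⟨u¹⁷⟩] = 36/18 = 2.

Answer: 2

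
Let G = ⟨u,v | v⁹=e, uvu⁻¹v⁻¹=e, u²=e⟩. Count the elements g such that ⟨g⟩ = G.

G is cyclic of order 18. An element generates G iff its order is 18, and a cyclic group of order 18 has exactly φ(18) = 6 such elements.

Answer: 6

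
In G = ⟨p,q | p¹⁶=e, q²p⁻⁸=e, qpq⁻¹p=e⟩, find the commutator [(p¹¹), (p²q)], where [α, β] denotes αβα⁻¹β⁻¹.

[(p¹¹), (p²q)] = (p¹¹)·(p²q)·(p¹¹)⁻¹·(p²q)⁻¹.
  (p¹¹) · (p²q) = p⁵q⁻¹
  (p⁵q⁻¹) · (p⁵) = q⁻¹
  (q⁻¹) · (p²q⁻¹) = p⁶

Answer: p⁶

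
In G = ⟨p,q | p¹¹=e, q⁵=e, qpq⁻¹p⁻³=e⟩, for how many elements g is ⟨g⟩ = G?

⟨g⟩ = G would require ord(g) = |G| = 55, but the maximum element order in G is 11 < 55. So G is not cyclic and no single element generates it: the count is 0.

Answer: 0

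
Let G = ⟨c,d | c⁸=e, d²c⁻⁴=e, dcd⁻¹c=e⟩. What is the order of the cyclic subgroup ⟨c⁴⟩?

|⟨c⁴⟩| equals the order of c⁴. Compute successive powers until reaching e:
  (c⁴)¹ = c⁴, (c⁴)² = e.
The smallest positive k with (c⁴)ᵏ = e is 2, so |⟨c⁴⟩| = 2.

Answer: 2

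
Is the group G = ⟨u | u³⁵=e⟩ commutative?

G has a single generator, so G is cyclic and hence abelian.

Answer: Yes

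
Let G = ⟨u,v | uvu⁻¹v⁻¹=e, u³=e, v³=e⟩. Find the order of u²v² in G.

Compute successive powers until reaching e:
  (u²v²)¹ = u²v², (u²v²)² = uv, (u²v²)³ = e.
The smallest positive k with (u²v²)ᵏ = e is 3.

Answer: 3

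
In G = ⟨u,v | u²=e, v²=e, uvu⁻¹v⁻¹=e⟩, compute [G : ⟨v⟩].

First find ord(v) by computing successive powers:
  v¹ = v, v² = e.
So |⟨v⟩| = ord(v) = 2. With |G| = 4, by Lagrange [G : ⟨v⟩] = 4/2 = 2.

Answer: 2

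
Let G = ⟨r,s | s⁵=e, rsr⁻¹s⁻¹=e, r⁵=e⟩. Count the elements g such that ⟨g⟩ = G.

⟨g⟩ = G would require ord(g) = |G| = 25, but the maximum element order in G is 5 < 25. So G is not cyclic and no single element generates it: the count is 0.

Answer: 0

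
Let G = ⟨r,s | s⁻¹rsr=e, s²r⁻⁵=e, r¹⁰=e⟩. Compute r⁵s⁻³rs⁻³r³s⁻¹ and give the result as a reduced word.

Multiply left to right, reducing at each step:
  (r⁵) · s⁻³ = s⁻¹
  (s⁻¹) · r = r⁴s
  (r⁴s) · s⁻³ = r⁹
  (r⁹) · r³ = r²
  (r²) · s⁻¹ = r²s⁻¹

Answer: r²s⁻¹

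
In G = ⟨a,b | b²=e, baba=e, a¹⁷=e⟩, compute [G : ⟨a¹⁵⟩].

First find ord(a¹⁵) by computing successive powers:
  (a¹⁵)¹ = a¹⁵, (a¹⁵)² = a¹³, (a¹⁵)³ = a¹¹, (a¹⁵)⁴ = a⁹, (a¹⁵)⁵ = a⁷, (a¹⁵)⁶ = a⁵, (a¹⁵)⁷ = a³, (a¹⁵)⁸ = a, (a¹⁵)⁹ = a¹⁶, (a¹⁵)¹⁰ = a¹⁴, (a¹⁵)¹¹ = a¹², (a¹⁵)¹² = a¹⁰, (a¹⁵)¹³ = a⁸, (a¹⁵)¹⁴ = a⁶, (a¹⁵)¹⁵ = a⁴, (a¹⁵)¹⁶ = a², (a¹⁵)¹⁷ = e.
So |⟨a¹⁵⟩| = ord(a¹⁵) = 17. With |G| = 34, by Lagrange [G : ⟨a¹⁵⟩] = 34/17 = 2.

Answer: 2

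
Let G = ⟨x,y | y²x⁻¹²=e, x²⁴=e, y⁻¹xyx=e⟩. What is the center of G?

An element z ∈ Z(G) iff z commutes with every generator.
For example x¹² is central: (x¹²)·x = x¹³ = x·(x¹²); (x¹²)·y = y⁻¹ = y·(x¹²).
Whereas x ∉ Z(G) since x·y = xy ≠ x¹¹y⁻¹ = y·x.
Checking each of the 48 elements this way gives Z(G) = {e, x¹²}, of order 2.

Answer: {e, x¹²}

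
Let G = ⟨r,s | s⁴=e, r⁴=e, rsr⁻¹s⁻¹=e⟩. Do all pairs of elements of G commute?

Each pair of generators commutes: r·s = rs = s·r. Since the generators pairwise commute, every element of G commutes with every other, so G is abelian.

Answer: Yes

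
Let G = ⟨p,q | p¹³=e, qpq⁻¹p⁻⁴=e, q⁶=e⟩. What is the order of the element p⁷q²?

Compute successive powers until reaching e:
  (p⁷q²)¹ = p⁷q², (p⁷q²)² = p²q⁴, (p⁷q²)³ = e.
The smallest positive k with (p⁷q²)ᵏ = e is 3.

Answer: 3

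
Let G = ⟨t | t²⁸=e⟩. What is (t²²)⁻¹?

The order of (t²²) is 14 (smallest k with (t²²)ᵏ = e), so (t²²)⁻¹ = (t²²)¹³ = t⁶.
Check: (t²²) · (t⁶) → (t²²) · t⁶ = e, giving e as required.

Answer: t⁶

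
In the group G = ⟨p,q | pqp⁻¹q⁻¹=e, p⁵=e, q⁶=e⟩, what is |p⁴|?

Compute successive powers until reaching e:
  (p⁴)¹ = p⁴, (p⁴)² = p³, (p⁴)³ = p², (p⁴)⁴ = p, (p⁴)⁵ = e.
The smallest positive k with (p⁴)ᵏ = e is 5.

Answer: 5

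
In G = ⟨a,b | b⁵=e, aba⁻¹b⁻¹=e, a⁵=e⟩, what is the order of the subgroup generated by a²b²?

|⟨a²b²⟩| equals the order of a²b². Compute successive powers until reaching e:
  (a²b²)¹ = a²b², (a²b²)² = a⁴b⁴, (a²b²)³ = ab, (a²b²)⁴ = a³b³, (a²b²)⁵ = e.
The smallest positive k with (a²b²)ᵏ = e is 5, so |⟨a²b²⟩| = 5.

Answer: 5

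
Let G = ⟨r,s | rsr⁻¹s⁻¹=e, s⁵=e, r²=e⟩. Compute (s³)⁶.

Compute successive powers of (s³), reducing at each step:
  (s³)²: (s³) · s³ = s
  (s³)³: s · s³ = s⁴
  (s³)⁴: (s⁴) · s³ = s²
  (s³)⁵: (s²) · s³ = e
  (s³)⁶: e · s³ = s³

Answer: s³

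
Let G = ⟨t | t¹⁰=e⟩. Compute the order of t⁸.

Compute successive powers until reaching e:
  (t⁸)¹ = t⁸, (t⁸)² = t⁶, (t⁸)³ = t⁴, (t⁸)⁴ = t², (t⁸)⁵ = e.
The smallest positive k with (t⁸)ᵏ = e is 5.

Answer: 5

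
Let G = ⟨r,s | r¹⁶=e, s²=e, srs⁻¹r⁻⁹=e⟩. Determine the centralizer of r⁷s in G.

⟨r⁷s⟩ ⊆ C_G(r⁷s) since powers of r⁷s commute with r⁷s; so |C_G(r⁷s)| ≥ |⟨r⁷s⟩| = 16.
By orbit–stabilizer, |C_G(r⁷s)| = |G| / |conj. class of r⁷s| = 32 / 2 = 16.
The 16 elements commuting with r⁷s are {e, r², r⁴, r⁶, r⁸, r¹⁰, r¹², r¹⁴, r⁹s, rs, r¹¹s, r³s, r¹³s, r⁵s, r¹⁵s, r⁷s}.

Answer: {e, r², r⁴, r⁶, r⁸, r¹⁰, r¹², r¹⁴, r⁹s, rs, r¹¹s, r³s, r¹³s, r⁵s, r¹⁵s, r⁷s}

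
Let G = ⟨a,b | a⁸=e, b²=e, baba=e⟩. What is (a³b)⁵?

Compute successive powers of (a³b), reducing at each step:
  (a³b)²: (a³b) · a³ = b;   b · b = e
  (a³b)³: e · a³ = a³;   (a³) · b = a³b
  (a³b)⁴: (a³b) · a³ = b;   b · b = e
  (a³b)⁵: e · a³ = a³;   (a³) · b = a³b

Answer: a³b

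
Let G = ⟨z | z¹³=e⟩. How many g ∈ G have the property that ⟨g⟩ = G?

G is cyclic of order 13. An element generates G iff its order is 13, and a cyclic group of order 13 has exactly φ(13) = 12 such elements.

Answer: 12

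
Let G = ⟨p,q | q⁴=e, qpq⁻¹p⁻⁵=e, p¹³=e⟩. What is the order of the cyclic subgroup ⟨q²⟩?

|⟨q²⟩| equals the order of q². Compute successive powers until reaching e:
  (q²)¹ = q², (q²)² = e.
The smallest positive k with (q²)ᵏ = e is 2, so |⟨q²⟩| = 2.

Answer: 2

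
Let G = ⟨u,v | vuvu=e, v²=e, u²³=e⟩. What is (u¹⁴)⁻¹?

The order of (u¹⁴) is 23 (smallest k with (u¹⁴)ᵏ = e), so (u¹⁴)⁻¹ = (u¹⁴)²² = u⁹.
Check: (u¹⁴) · (u⁹) → (u¹⁴) · u⁹ = e, giving e as required.

Answer: u⁹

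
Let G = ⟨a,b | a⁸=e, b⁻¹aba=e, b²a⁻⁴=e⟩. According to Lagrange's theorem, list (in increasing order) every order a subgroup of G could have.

|G| = 16 = 2⁴. By Lagrange's theorem the order of any subgroup divides 16; the divisors of 16 are 1, 2, 4, 8, 16.

Answer: 1, 2, 4, 8, 16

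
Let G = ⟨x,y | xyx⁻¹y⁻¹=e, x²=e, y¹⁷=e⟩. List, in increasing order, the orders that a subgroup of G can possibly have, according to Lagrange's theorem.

|G| = 34 = 2 · 17. By Lagrange's theorem the order of any subgroup divides 34; the divisors of 34 are 1, 2, 17, 34.

Answer: 1, 2, 17, 34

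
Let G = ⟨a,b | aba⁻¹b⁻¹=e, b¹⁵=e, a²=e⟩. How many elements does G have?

Enumerate words in the generators, reducing via the relations: the distinct elements are
  {a, b, e, ab, b², b³, b⁴, b⁵, b⁶, b⁷, b⁸, b⁹, ab², ab³, ab⁴, ab⁵, ab⁶, ab⁷, ab⁸, ab⁹, b¹², b¹³, b¹¹, b¹⁰, b¹⁴, ab¹², ab¹³, ab¹¹, ab¹⁰, ab¹⁴}.
No further products give new elements, so |G| = 30.

Answer: 30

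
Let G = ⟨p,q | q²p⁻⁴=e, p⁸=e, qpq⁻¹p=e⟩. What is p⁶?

Compute successive powers of p, reducing at each step:
  p²: p · p = p²
  p³: (p²) · p = p³
  p⁴: (p³) · p = p⁴
  p⁵: (p⁴) · p = p⁵
  p⁶: (p⁵) · p = p⁶

Answer: p⁶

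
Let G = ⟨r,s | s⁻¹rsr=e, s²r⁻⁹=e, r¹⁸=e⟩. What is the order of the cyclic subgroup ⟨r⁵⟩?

|⟨r⁵⟩| equals the order of r⁵. Compute successive powers until reaching e:
  (r⁵)¹ = r⁵, (r⁵)² = r¹⁰, (r⁵)³ = r¹⁵, (r⁵)⁴ = r², (r⁵)⁵ = r⁷, (r⁵)⁶ = r¹², (r⁵)⁷ = r¹⁷, (r⁵)⁸ = r⁴, (r⁵)⁹ = r⁹, (r⁵)¹⁰ = r¹⁴, (r⁵)¹¹ = r, (r⁵)¹² = r⁶, (r⁵)¹³ = r¹¹, (r⁵)¹⁴ = r¹⁶, (r⁵)¹⁵ = r³, (r⁵)¹⁶ = r⁸, (r⁵)¹⁷ = r¹³, (r⁵)¹⁸ = e.
The smallest positive k with (r⁵)ᵏ = e is 18, so |⟨r⁵⟩| = 18.

Answer: 18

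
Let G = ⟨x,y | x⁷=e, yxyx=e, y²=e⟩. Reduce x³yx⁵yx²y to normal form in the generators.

Multiply left to right, reducing at each step:
  (x³) · y = x³y
  (x³y) · x⁵ = x⁵y
  (x⁵y) · y = x⁵
  (x⁵) · x² = e
  e · y = y

Answer: y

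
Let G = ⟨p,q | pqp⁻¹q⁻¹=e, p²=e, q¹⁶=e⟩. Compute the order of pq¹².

Compute successive powers until reaching e:
  (pq¹²)¹ = pq¹², (pq¹²)² = q⁸, (pq¹²)³ = pq⁴, (pq¹²)⁴ = e.
The smallest positive k with (pq¹²)ᵏ = e is 4.

Answer: 4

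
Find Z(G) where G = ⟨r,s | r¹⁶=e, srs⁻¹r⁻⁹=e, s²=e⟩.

An element z ∈ Z(G) iff z commutes with every generator.
For example r² is central: (r²)·r = r³ = r·(r²); (r²)·s = r²s = s·(r²).
Whereas r ∉ Z(G) since r·s = rs ≠ r⁹s = s·r.
Checking each of the 32 elements this way gives Z(G) = {e, r², r⁴, r⁶, r⁸, r¹⁰, r¹², r¹⁴}, of order 8.

Answer: {e, r², r⁴, r⁶, r⁸, r¹⁰, r¹², r¹⁴}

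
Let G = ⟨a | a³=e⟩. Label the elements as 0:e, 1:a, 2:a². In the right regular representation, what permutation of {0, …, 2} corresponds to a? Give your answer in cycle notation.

(0 1 2)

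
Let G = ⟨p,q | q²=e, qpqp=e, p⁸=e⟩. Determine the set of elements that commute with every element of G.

An element z ∈ Z(G) iff z commutes with every generator.
For example p⁴ is central: (p⁴)·p = p⁵ = p·(p⁴); (p⁴)·q = p⁴q = q·(p⁴).
Whereas p ∉ Z(G) since p·q = pq ≠ p⁷q = q·p.
Checking each of the 16 elements this way gives Z(G) = {e, p⁴}, of order 2.

Answer: {e, p⁴}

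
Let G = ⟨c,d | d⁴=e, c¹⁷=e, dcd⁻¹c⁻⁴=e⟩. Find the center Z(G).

An element z ∈ Z(G) iff z commutes with every generator.
For example e is central: e·c = c = c·e; e·d = d = d·e.
Whereas c ∉ Z(G) since c·d = cd ≠ c⁴d = d·c.
Checking each of the 68 elements this way gives Z(G) = {e}, of order 1.

Answer: {e}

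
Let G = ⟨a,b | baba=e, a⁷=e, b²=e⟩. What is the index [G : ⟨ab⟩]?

First find ord(ab) by computing successive powers:
  (ab)¹ = ab, (ab)² = e.
So |⟨ab⟩| = ord(ab) = 2. With |G| = 14, by Lagrange [G : ⟨ab⟩] = 14/2 = 7.

Answer: 7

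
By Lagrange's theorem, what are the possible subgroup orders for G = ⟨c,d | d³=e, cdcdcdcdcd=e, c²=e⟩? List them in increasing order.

|G| = 60 = 2² · 3 · 5. By Lagrange's theorem the order of any subgroup divides 60; the divisors of 60 are 1, 2, 3, 4, 5, 6, 10, 12, 15, 20, 30, 60.

Answer: 1, 2, 3, 4, 5, 6, 10, 12, 15, 20, 30, 60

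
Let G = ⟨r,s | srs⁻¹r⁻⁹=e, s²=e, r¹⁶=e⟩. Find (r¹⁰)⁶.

Compute successive powers of (r¹⁰), reducing at each step:
  (r¹⁰)²: (r¹⁰) · r¹⁰ = r⁴
  (r¹⁰)³: (r⁴) · r¹⁰ = r¹⁴
  (r¹⁰)⁴: (r¹⁴) · r¹⁰ = r⁸
  (r¹⁰)⁵: (r⁸) · r¹⁰ = r²
  (r¹⁰)⁶: (r²) · r¹⁰ = r¹²

Answer: r¹²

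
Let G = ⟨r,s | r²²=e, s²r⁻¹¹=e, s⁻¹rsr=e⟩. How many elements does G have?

Enumerate words in the generators, reducing via the relations: the distinct elements are
  {e, r, s, rs, r², r³, r⁴, r⁵, r⁶, r⁷, r⁸, r⁹, r²s, r²¹, r²⁰, r³s, r¹², r¹³, r¹¹, r¹⁰, r¹⁴, r¹⁵, r¹⁶, r¹⁷, r¹⁸, r¹⁹, r⁴s, r⁵s, r⁶s, r⁷s, r⁸s, r⁹s, s⁻¹, rs⁻¹, r¹⁰s, r²s⁻¹, r³s⁻¹, r⁴s⁻¹, r⁵s⁻¹, r⁶s⁻¹, r⁷s⁻¹, r⁸s⁻¹, r⁹s⁻¹, r¹⁰s⁻¹}.
No further products give new elements, so |G| = 44.

Answer: 44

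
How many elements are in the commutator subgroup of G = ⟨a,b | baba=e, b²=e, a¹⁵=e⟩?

G' = [G, G] is generated by all commutators. The generator-pair commutators are: [a, b] = a².
The subgroup they normally generate is {e, a, a², a³, a⁴, a⁵, a⁶, a⁷, a⁸, a⁹, a¹⁰, a¹¹, a¹², a¹³, a¹⁴}, of order 15.
Check: |G/G'| = 30/15 = 2 is the order of the abelianisation.

Answer: 15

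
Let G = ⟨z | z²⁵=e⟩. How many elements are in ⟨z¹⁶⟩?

|⟨z¹⁶⟩| equals the order of z¹⁶. Compute successive powers until reaching e:
  (z¹⁶)¹ = z¹⁶, (z¹⁶)² = z⁷, (z¹⁶)³ = z²³, (z¹⁶)⁴ = z¹⁴, (z¹⁶)⁵ = z⁵, (z¹⁶)⁶ = z²¹, (z¹⁶)⁷ = z¹², (z¹⁶)⁸ = z³, (z¹⁶)⁹ = z¹⁹, (z¹⁶)¹⁰ = z¹⁰, (z¹⁶)¹¹ = z, (z¹⁶)¹² = z¹⁷, (z¹⁶)¹³ = z⁸, (z¹⁶)¹⁴ = z²⁴, (z¹⁶)¹⁵ = z¹⁵, (z¹⁶)¹⁶ = z⁶, (z¹⁶)¹⁷ = z²², (z¹⁶)¹⁸ = z¹³, (z¹⁶)¹⁹ = z⁴, (z¹⁶)²⁰ = z²⁰, (z¹⁶)²¹ = z¹¹, (z¹⁶)²² = z², (z¹⁶)²³ = z¹⁸, (z¹⁶)²⁴ = z⁹, (z¹⁶)²⁵ = e.
The smallest positive k with (z¹⁶)ᵏ = e is 25, so |⟨z¹⁶⟩| = 25.

Answer: 25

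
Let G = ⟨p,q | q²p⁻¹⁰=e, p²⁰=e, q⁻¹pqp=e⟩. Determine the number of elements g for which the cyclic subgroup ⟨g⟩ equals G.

⟨g⟩ = G would require ord(g) = |G| = 40, but the maximum element order in G is 20 < 40. So G is not cyclic and no single element generates it: the count is 0.

Answer: 0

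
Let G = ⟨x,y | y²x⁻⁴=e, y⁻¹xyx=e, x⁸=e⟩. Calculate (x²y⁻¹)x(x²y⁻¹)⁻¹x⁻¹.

[(x²y⁻¹), x] = (x²y⁻¹)·x·(x²y⁻¹)⁻¹·x⁻¹.
  (x²y⁻¹) · x = xy⁻¹
  (xy⁻¹) · (x²y) = x⁷
  (x⁷) · (x⁷) = x⁶

Answer: x⁶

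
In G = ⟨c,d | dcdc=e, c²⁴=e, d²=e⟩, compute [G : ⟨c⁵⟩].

First find ord(c⁵) by computing successive powers:
  (c⁵)¹ = c⁵, (c⁵)² = c¹⁰, (c⁵)³ = c¹⁵, (c⁵)⁴ = c²⁰, (c⁵)⁵ = c, (c⁵)⁶ = c⁶, (c⁵)⁷ = c¹¹, (c⁵)⁸ = c¹⁶, (c⁵)⁹ = c²¹, (c⁵)¹⁰ = c², (c⁵)¹¹ = c⁷, (c⁵)¹² = c¹², (c⁵)¹³ = c¹⁷, (c⁵)¹⁴ = c²², (c⁵)¹⁵ = c³, (c⁵)¹⁶ = c⁸, (c⁵)¹⁷ = c¹³, (c⁵)¹⁸ = c¹⁸, (c⁵)¹⁹ = c²³, (c⁵)²⁰ = c⁴, (c⁵)²¹ = c⁹, (c⁵)²² = c¹⁴, (c⁵)²³ = c¹⁹, (c⁵)²⁴ = e.
So |⟨c⁵⟩| = ord(c⁵) = 24. With |G| = 48, by Lagrange [G : ⟨c⁵⟩] = 48/24 = 2.

Answer: 2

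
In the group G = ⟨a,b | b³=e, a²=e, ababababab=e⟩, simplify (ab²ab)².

Compute successive powers of (ab²ab), reducing at each step:
  (ab²ab)²: (ab²ab) · a = ab²aba;   (ab²aba) · b² = ab²abab²;   (ab²abab²) · a = ab²abab²a;   (ab²abab²a) · b = ab²abab²ab

Answer: ab²abab²ab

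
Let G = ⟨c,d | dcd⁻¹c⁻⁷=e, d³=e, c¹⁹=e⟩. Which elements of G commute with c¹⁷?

⟨c¹⁷⟩ ⊆ C_G(c¹⁷) since powers of c¹⁷ commute with c¹⁷; so |C_G(c¹⁷)| ≥ |⟨c¹⁷⟩| = 19.
By orbit–stabilizer, |C_G(c¹⁷)| = |G| / |conj. class of c¹⁷| = 57 / 3 = 19.
The 19 elements commuting with c¹⁷ are {e, c, c², c³, c⁴, c⁵, c⁶, c⁷, c⁸, c⁹, c¹⁰, c¹¹, c¹², c¹³, c¹⁴, c¹⁵, c¹⁶, c¹⁷, c¹⁸}.

Answer: {e, c, c², c³, c⁴, c⁵, c⁶, c⁷, c⁸, c⁹, c¹⁰, c¹¹, c¹², c¹³, c¹⁴, c¹⁵, c¹⁶, c¹⁷, c¹⁸}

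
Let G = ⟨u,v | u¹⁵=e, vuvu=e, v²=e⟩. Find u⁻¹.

The order of u is 15 (smallest k with uᵏ = e), so u⁻¹ = u¹⁴ = u¹⁴.
Check: u · (u¹⁴) → u · u¹⁴ = e, giving e as required.

Answer: u¹⁴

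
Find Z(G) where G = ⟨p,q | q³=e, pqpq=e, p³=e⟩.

An element z ∈ Z(G) iff z commutes with every generator.
For example e is central: e·p = p = p·e; e·q = q = q·e.
Whereas p ∉ Z(G) since p·q = pq ≠ p²q² = q·p.
Checking each of the 12 elements this way gives Z(G) = {e}, of order 1.

Answer: {e}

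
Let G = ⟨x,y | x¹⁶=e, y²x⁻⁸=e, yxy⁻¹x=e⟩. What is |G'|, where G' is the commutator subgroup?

G' = [G, G] is generated by all commutators. The generator-pair commutators are: [x, y] = x².
The subgroup they normally generate is {e, x², x⁴, x⁶, x⁸, x¹⁰, x¹², x¹⁴}, of order 8.
Check: |G/G'| = 32/8 = 4 is the order of the abelianisation.

Answer: 8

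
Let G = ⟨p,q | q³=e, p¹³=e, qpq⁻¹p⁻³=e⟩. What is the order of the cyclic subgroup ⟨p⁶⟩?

|⟨p⁶⟩| equals the order of p⁶. Compute successive powers until reaching e:
  (p⁶)¹ = p⁶, (p⁶)² = p¹², (p⁶)³ = p⁵, (p⁶)⁴ = p¹¹, (p⁶)⁵ = p⁴, (p⁶)⁶ = p¹⁰, (p⁶)⁷ = p³, (p⁶)⁸ = p⁹, (p⁶)⁹ = p², (p⁶)¹⁰ = p⁸, (p⁶)¹¹ = p, (p⁶)¹² = p⁷, (p⁶)¹³ = e.
The smallest positive k with (p⁶)ᵏ = e is 13, so |⟨p⁶⟩| = 13.

Answer: 13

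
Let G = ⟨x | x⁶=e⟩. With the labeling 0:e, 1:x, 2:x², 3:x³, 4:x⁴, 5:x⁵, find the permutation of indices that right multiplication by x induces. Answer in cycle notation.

(0 1 2 3 4 5)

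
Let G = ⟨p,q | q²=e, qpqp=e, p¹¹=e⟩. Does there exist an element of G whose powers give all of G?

Every cyclic group is abelian. But p·q = pq while q·p = p¹⁰q, so p·q ≠ q·p and G is not abelian. Hence G is not cyclic.

Answer: No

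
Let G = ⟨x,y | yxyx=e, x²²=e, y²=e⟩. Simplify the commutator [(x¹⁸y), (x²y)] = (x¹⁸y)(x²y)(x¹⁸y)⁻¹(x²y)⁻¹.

[(x¹⁸y), (x²y)] = (x¹⁸y)·(x²y)·(x¹⁸y)⁻¹·(x²y)⁻¹.
  (x¹⁸y) · (x²y) = x¹⁶
  (x¹⁶) · (x¹⁸y) = x¹²y
  (x¹²y) · (x²y) = x¹⁰

Answer: x¹⁰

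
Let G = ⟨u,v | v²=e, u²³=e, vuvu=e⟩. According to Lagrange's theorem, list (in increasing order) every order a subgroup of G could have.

|G| = 46 = 2 · 23. By Lagrange's theorem the order of any subgroup divides 46; the divisors of 46 are 1, 2, 23, 46.

Answer: 1, 2, 23, 46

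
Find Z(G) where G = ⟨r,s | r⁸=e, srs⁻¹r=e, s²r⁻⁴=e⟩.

An element z ∈ Z(G) iff z commutes with every generator.
For example r⁴ is central: (r⁴)·r = r⁵ = r·(r⁴); (r⁴)·s = s⁻¹ = s·(r⁴).
Whereas r ∉ Z(G) since r·s = rs ≠ r³s⁻¹ = s·r.
Checking each of the 16 elements this way gives Z(G) = {e, r⁴}, of order 2.

Answer: {e, r⁴}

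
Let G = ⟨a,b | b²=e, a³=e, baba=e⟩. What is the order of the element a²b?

Compute successive powers until reaching e:
  (a²b)¹ = a²b, (a²b)² = e.
The smallest positive k with (a²b)ᵏ = e is 2.

Answer: 2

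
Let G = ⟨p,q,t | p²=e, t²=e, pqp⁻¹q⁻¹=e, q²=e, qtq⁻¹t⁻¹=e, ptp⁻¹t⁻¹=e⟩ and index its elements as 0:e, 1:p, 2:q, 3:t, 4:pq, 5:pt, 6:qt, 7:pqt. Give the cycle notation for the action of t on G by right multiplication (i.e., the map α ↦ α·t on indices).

(0 3)(1 5)(2 6)(4 7)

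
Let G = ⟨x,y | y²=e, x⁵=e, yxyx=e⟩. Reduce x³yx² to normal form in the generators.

Multiply left to right, reducing at each step:
  (x³) · y = x³y
  (x³y) · x² = xy

Answer: xy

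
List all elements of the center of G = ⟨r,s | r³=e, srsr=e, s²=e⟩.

An element z ∈ Z(G) iff z commutes with every generator.
For example e is central: e·r = r = r·e; e·s = s = s·e.
Whereas r ∉ Z(G) since r·s = rs ≠ r²s = s·r.
Checking each of the 6 elements this way gives Z(G) = {e}, of order 1.

Answer: {e}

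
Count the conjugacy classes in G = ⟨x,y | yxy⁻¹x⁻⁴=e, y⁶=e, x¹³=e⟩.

The conjugacy classes (representative and size) are:
  [e] (size 1), [x⁴] (size 6), [x¹¹] (size 6), [x⁷y] (size 13), [x⁸y²] (size 13), [x¹²y³] (size 13), [x⁵y⁴] (size 13), [x¹¹y⁵] (size 13).
Class equation: 1 + 6 + 6 + 13 + 13 + 13 + 13 + 13 = 78 = |G|. So G has 8 conjugacy classes.

Answer: 8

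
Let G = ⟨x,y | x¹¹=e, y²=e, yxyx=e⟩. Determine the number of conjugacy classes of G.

The conjugacy classes (representative and size) are:
  [e] (size 1), [x¹⁰] (size 2), [x²] (size 2), [x³] (size 2), [x⁷] (size 2), [x⁶] (size 2), [x²y] (size 11).
Class equation: 1 + 2 + 2 + 2 + 2 + 2 + 11 = 22 = |G|. So G has 7 conjugacy classes.

Answer: 7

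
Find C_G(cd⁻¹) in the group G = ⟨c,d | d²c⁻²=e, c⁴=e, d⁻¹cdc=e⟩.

⟨cd⁻¹⟩ ⊆ C_G(cd⁻¹) since powers of cd⁻¹ commute with cd⁻¹; so |C_G(cd⁻¹)| ≥ |⟨cd⁻¹⟩| = 4.
By orbit–stabilizer, |C_G(cd⁻¹)| = |G| / |conj. class of cd⁻¹| = 8 / 2 = 4.
The 4 elements commuting with cd⁻¹ are {e, c², cd, cd⁻¹}.

Answer: {e, c², cd, cd⁻¹}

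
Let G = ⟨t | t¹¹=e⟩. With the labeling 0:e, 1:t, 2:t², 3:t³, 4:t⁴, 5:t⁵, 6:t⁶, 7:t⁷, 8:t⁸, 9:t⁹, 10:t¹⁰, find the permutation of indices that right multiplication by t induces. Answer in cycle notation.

(0 1 2 3 4 5 6 7 8 9 10)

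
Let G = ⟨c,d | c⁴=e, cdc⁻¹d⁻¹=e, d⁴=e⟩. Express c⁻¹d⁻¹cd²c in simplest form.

Multiply left to right, reducing at each step:
  (c³) · d⁻¹ = c³d³
  (c³d³) · c = d³
  (d³) · d² = d
  d · c = cd

Answer: cd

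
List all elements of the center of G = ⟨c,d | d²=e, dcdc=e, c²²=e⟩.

An element z ∈ Z(G) iff z commutes with every generator.
For example c¹¹ is central: (c¹¹)·c = c¹² = c·(c¹¹); (c¹¹)·d = c¹¹d = d·(c¹¹).
Whereas c ∉ Z(G) since c·d = cd ≠ c²¹d = d·c.
Checking each of the 44 elements this way gives Z(G) = {e, c¹¹}, of order 2.

Answer: {e, c¹¹}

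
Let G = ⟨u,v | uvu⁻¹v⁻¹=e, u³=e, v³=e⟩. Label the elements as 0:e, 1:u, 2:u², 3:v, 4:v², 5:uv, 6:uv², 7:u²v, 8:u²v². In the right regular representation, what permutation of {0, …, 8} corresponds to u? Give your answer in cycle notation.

(0 1 2)(3 5 7)(4 6 8)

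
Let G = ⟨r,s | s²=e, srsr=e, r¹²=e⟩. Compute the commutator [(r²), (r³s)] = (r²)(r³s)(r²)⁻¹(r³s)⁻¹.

[(r²), (r³s)] = (r²)·(r³s)·(r²)⁻¹·(r³s)⁻¹.
  (r²) · (r³s) = r⁵s
  (r⁵s) · (r¹⁰) = r⁷s
  (r⁷s) · (r³s) = r⁴

Answer: r⁴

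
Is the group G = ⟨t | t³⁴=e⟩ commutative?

G has a single generator, so G is cyclic and hence abelian.

Answer: Yes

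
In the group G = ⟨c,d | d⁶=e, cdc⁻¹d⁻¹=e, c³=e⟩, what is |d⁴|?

Compute successive powers until reaching e:
  (d⁴)¹ = d⁴, (d⁴)² = d², (d⁴)³ = e.
The smallest positive k with (d⁴)ᵏ = e is 3.

Answer: 3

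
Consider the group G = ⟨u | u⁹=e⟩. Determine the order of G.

G is generated by a single element, so G is cyclic. The relator gives u⁹ = e and no smaller power is forced to be e, so the 9 powers {e, u, u², u³, u⁴, u⁵, u⁶, u⁷, u⁸} are distinct. Hence |G| = 9.

Answer: 9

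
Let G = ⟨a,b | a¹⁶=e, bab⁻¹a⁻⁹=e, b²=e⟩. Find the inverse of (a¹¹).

The order of (a¹¹) is 16 (smallest k with (a¹¹)ᵏ = e), so (a¹¹)⁻¹ = (a¹¹)¹⁵ = a⁵.
Check: (a¹¹) · (a⁵) → (a¹¹) · a⁵ = e, giving e as required.

Answer: a⁵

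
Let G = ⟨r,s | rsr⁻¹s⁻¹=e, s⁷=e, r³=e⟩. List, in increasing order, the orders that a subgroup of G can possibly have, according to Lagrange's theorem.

|G| = 21 = 3 · 7. By Lagrange's theorem the order of any subgroup divides 21; the divisors of 21 are 1, 3, 7, 21.

Answer: 1, 3, 7, 21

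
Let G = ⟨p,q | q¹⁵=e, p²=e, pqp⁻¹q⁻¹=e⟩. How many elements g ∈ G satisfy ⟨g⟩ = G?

G is cyclic of order 30. An element generates G iff its order is 30, and a cyclic group of order 30 has exactly φ(30) = 8 such elements.

Answer: 8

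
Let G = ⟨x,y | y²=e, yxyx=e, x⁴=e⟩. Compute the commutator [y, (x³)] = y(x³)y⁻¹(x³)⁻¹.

[y, (x³)] = y·(x³)·y⁻¹·(x³)⁻¹.
  y · (x³) = xy
  (xy) · y = x
  x · x = x²

Answer: x²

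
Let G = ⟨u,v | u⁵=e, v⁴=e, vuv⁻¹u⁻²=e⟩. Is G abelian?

u·v = uv but v·u = u²v, so u·v ≠ v·u and G is not abelian.

Answer: No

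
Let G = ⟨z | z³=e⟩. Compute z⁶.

Compute successive powers of z, reducing at each step:
  z²: z · z = z²
  z³: (z²) · z = e
  z⁴: e · z = z
  z⁵: z · z = z²
  z⁶: (z²) · z = e

Answer: e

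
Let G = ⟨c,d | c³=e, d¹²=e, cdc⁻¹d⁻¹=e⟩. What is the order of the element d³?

Compute successive powers until reaching e:
  (d³)¹ = d³, (d³)² = d⁶, (d³)³ = d⁹, (d³)⁴ = e.
The smallest positive k with (d³)ᵏ = e is 4.

Answer: 4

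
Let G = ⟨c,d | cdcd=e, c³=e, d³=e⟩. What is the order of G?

Enumerate words in the generators, reducing via the relations: the distinct elements are
  {c, d, e, cd, c², d², cd², c²d, dc², d²c, cd²c, c²d²}.
No further products give new elements, so |G| = 12.

Answer: 12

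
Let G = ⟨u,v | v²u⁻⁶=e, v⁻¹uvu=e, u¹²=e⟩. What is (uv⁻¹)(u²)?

Compute (uv⁻¹) · (u²) by multiplying left to right and reducing via the relations at each step:
  (uv⁻¹) · u² = u⁵v

Answer: u⁵v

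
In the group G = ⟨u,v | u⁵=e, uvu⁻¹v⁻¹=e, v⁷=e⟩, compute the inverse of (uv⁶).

The order of (uv⁶) is 35 (smallest k with (uv⁶)ᵏ = e), so (uv⁶)⁻¹ = (uv⁶)³⁴ = u⁴v.
Check: (uv⁶) · (u⁴v) → (uv⁶) · u⁴ = v⁶;   (v⁶) · v = e, giving e as required.

Answer: u⁴v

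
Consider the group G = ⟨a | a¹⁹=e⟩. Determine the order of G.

G is generated by a single element, so G is cyclic. The relator gives a¹⁹ = e and no smaller power is forced to be e, so the 19 powers {a, e, a², a³, a⁴, a⁵, a⁶, a⁷, a⁸, a⁹, a¹², a¹³, a¹¹, a¹⁰, a¹⁴, a¹⁵, a¹⁶, a¹⁷, a¹⁸} are distinct. Hence |G| = 19.

Answer: 19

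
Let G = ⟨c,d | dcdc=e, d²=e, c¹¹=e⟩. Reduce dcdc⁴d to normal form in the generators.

Multiply left to right, reducing at each step:
  d · c = c¹⁰d
  (c¹⁰d) · d = c¹⁰
  (c¹⁰) · c⁴ = c³
  (c³) · d = c³d

Answer: c³d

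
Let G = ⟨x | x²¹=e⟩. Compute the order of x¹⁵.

Compute successive powers until reaching e:
  (x¹⁵)¹ = x¹⁵, (x¹⁵)² = x⁹, (x¹⁵)³ = x³, (x¹⁵)⁴ = x¹⁸, (x¹⁵)⁵ = x¹², (x¹⁵)⁶ = x⁶, (x¹⁵)⁷ = e.
The smallest positive k with (x¹⁵)ᵏ = e is 7.

Answer: 7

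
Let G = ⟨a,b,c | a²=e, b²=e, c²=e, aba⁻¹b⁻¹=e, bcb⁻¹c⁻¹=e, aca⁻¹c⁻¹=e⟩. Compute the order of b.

Compute successive powers until reaching e:
  b¹ = b, b² = e.
The smallest positive k with bᵏ = e is 2.

Answer: 2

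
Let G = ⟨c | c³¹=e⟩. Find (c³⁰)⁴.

Compute successive powers of (c³⁰), reducing at each step:
  (c³⁰)²: (c³⁰) · c³⁰ = c²⁹
  (c³⁰)³: (c²⁹) · c³⁰ = c²⁸
  (c³⁰)⁴: (c²⁸) · c³⁰ = c²⁷

Answer: c²⁷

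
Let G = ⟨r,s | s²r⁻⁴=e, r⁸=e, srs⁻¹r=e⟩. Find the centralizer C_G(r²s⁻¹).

⟨r²s⁻¹⟩ ⊆ C_G(r²s⁻¹) since powers of r²s⁻¹ commute with r²s⁻¹; so |C_G(r²s⁻¹)| ≥ |⟨r²s⁻¹⟩| = 4.
By orbit–stabilizer, |C_G(r²s⁻¹)| = |G| / |conj. class of r²s⁻¹| = 16 / 4 = 4.
The 4 elements commuting with r²s⁻¹ are {e, r⁴, r²s, r²s⁻¹}.

Answer: {e, r⁴, r²s, r²s⁻¹}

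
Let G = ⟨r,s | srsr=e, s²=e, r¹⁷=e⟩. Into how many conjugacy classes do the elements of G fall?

The conjugacy classes (representative and size) are:
  [e] (size 1), [r¹⁶] (size 2), [r²] (size 2), [r³] (size 2), [r¹³] (size 2), [r¹²] (size 2), [r⁶] (size 2), [r¹⁰] (size 2), [r⁹] (size 2), [r⁷s] (size 17).
Class equation: 1 + 2 + 2 + 2 + 2 + 2 + 2 + 2 + 2 + 17 = 34 = |G|. So G has 10 conjugacy classes.

Answer: 10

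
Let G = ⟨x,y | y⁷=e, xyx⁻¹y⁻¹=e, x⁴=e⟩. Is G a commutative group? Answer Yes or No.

Each pair of generators commutes: x·y = xy = y·x. Since the generators pairwise commute, every element of G commutes with every other, so G is abelian.

Answer: Yes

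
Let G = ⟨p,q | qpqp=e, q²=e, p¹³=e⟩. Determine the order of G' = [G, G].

G' = [G, G] is generated by all commutators. The generator-pair commutators are: [p, q] = p².
The subgroup they normally generate is {e, p, p², p³, p⁴, p⁵, p⁶, p⁷, p⁸, p⁹, p¹⁰, p¹¹, p¹²}, of order 13.
Check: |G/G'| = 26/13 = 2 is the order of the abelianisation.

Answer: 13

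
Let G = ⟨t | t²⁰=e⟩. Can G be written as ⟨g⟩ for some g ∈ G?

|G| = 20. The element t has order 20 (its powers give 20 distinct elements), so ⟨t⟩ = G and G is cyclic.

Answer: Yes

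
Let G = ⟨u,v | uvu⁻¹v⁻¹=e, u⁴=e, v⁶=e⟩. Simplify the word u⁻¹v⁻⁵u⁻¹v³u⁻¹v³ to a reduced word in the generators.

Multiply left to right, reducing at each step:
  (u³) · v⁻⁵ = u³v
  (u³v) · u⁻¹ = u²v
  (u²v) · v³ = u²v⁴
  (u²v⁴) · u⁻¹ = uv⁴
  (uv⁴) · v³ = uv

Answer: uv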